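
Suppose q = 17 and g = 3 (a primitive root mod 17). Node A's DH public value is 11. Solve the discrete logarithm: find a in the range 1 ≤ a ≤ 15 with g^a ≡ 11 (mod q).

Try successive powers of 3 modulo 17:
3^1 ≡ 3
3^2 ≡ 9
3^3 ≡ 10
3^4 ≡ 13
3^5 ≡ 5
3^6 ≡ 15
3^7 ≡ 11
Found: a = 7.

7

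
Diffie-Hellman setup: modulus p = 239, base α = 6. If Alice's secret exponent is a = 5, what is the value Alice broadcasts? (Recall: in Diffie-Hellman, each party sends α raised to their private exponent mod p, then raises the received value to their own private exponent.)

Public value = 6^{5} \pmod{239}.
6^1 ≡ 6 (mod 239)
6^2 = (6^1)^2 ≡ 6^2 = 36 ≡ 36 (mod 239)
6^4 = (6^2)^2 ≡ 36^2 = 1296 ≡ 101 (mod 239)
6^5 = 6^4 · 6^1 ≡ 101 · 6 ≡ 128 (mod 239).

128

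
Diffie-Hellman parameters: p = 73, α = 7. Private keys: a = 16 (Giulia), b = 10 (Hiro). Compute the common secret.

8

Giulia sends A = α^a mod p = 7^16 mod 73.
7^1 ≡ 7 (mod 73)
7^2 = (7^1)^2 ≡ 7^2 = 49 ≡ 49 (mod 73)
7^4 = (7^2)^2 ≡ 49^2 = 2401 ≡ 65 (mod 73)
7^8 = (7^4)^2 ≡ 65^2 = 4225 ≡ 64 (mod 73)
7^16 = (7^8)^2 ≡ 64^2 = 4096 ≡ 8 (mod 73)
So A = 8. Hiro then computes K = A^b mod p = 8^10 mod 73.
8^1 ≡ 8 (mod 73)
8^2 = (8^1)^2 ≡ 8^2 = 64 ≡ 64 (mod 73)
8^4 = (8^2)^2 ≡ 64^2 = 4096 ≡ 8 (mod 73)
8^8 = (8^4)^2 ≡ 8^2 = 64 ≡ 64 (mod 73)
8^10 = 8^8 · 8^2 ≡ 64 · 64 ≡ 8 (mod 73).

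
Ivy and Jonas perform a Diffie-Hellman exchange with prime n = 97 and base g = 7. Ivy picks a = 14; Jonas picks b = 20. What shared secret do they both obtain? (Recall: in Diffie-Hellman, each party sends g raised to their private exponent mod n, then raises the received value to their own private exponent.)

16

Ivy sends A = g^a mod n = 7^14 mod 97.
7^1 ≡ 7 (mod 97)
7^2 = (7^1)^2 ≡ 7^2 = 49 ≡ 49 (mod 97)
7^4 = (7^2)^2 ≡ 49^2 = 2401 ≡ 73 (mod 97)
7^8 = (7^4)^2 ≡ 73^2 = 5329 ≡ 91 (mod 97)
7^14 = 7^8 · 7^4 · 7^2 ≡ 91 · 73 · 49 ≡ 72 (mod 97).
So A = 72. Jonas then computes K = A^b mod n = 72^20 mod 97.
72^1 ≡ 72 (mod 97)
72^2 = (72^1)^2 ≡ 72^2 = 5184 ≡ 43 (mod 97)
72^4 = (72^2)^2 ≡ 43^2 = 1849 ≡ 6 (mod 97)
72^8 = (72^4)^2 ≡ 6^2 = 36 ≡ 36 (mod 97)
72^16 = (72^8)^2 ≡ 36^2 = 1296 ≡ 35 (mod 97)
72^20 = 72^16 · 72^4 ≡ 35 · 6 ≡ 16 (mod 97).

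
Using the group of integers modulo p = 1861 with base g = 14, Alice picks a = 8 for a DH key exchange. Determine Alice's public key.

Public value = 14^{8} \pmod{1861}.
14^1 ≡ 14 (mod 1861)
14^2 = (14^1)^2 ≡ 14^2 = 196 ≡ 196 (mod 1861)
14^4 = (14^2)^2 ≡ 196^2 = 38416 ≡ 1196 (mod 1861)
14^8 = (14^4)^2 ≡ 1196^2 = 1430416 ≡ 1168 (mod 1861)

1168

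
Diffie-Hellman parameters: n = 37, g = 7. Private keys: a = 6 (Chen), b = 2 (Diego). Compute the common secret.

10

Diego sends B = g^b mod n = 7^2 mod 37.
7^1 ≡ 7 (mod 37)
7^2 = (7^1)^2 ≡ 7^2 = 49 ≡ 12 (mod 37)
So B = 12. Chen then computes K = B^a mod n = 12^6 mod 37.
12^1 ≡ 12 (mod 37)
12^2 = (12^1)^2 ≡ 12^2 = 144 ≡ 33 (mod 37)
12^4 = (12^2)^2 ≡ 33^2 = 1089 ≡ 16 (mod 37)
12^6 = 12^4 · 12^2 ≡ 16 · 33 ≡ 10 (mod 37).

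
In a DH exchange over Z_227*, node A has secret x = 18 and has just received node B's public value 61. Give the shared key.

Shared key K = 61^18 mod 227.
61^1 ≡ 61 (mod 227)
61^2 = (61^1)^2 ≡ 61^2 = 3721 ≡ 89 (mod 227)
61^4 = (61^2)^2 ≡ 89^2 = 7921 ≡ 203 (mod 227)
61^8 = (61^4)^2 ≡ 203^2 = 41209 ≡ 122 (mod 227)
61^16 = (61^8)^2 ≡ 122^2 = 14884 ≡ 129 (mod 227)
61^18 = 61^16 · 61^2 ≡ 129 · 89 ≡ 131 (mod 227).

131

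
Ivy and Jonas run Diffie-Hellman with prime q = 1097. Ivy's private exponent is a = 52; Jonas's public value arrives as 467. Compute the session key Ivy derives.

Shared key K = 467^52 mod 1097.
467^1 ≡ 467 (mod 1097)
467^2 = (467^1)^2 ≡ 467^2 = 218089 ≡ 883 (mod 1097)
467^4 = (467^2)^2 ≡ 883^2 = 779689 ≡ 819 (mod 1097)
467^8 = (467^4)^2 ≡ 819^2 = 670761 ≡ 494 (mod 1097)
467^16 = (467^8)^2 ≡ 494^2 = 244036 ≡ 502 (mod 1097)
467^32 = (467^16)^2 ≡ 502^2 = 252004 ≡ 791 (mod 1097)
467^52 = 467^32 · 467^16 · 467^4 ≡ 791 · 502 · 819 ≡ 120 (mod 1097).

120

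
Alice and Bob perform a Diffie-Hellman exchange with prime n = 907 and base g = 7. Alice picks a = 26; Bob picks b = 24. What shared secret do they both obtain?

Bob sends B = g^b mod n = 7^24 mod 907.
7^1 ≡ 7 (mod 907)
7^2 = (7^1)^2 ≡ 7^2 = 49 ≡ 49 (mod 907)
7^4 = (7^2)^2 ≡ 49^2 = 2401 ≡ 587 (mod 907)
7^8 = (7^4)^2 ≡ 587^2 = 344569 ≡ 816 (mod 907)
7^16 = (7^8)^2 ≡ 816^2 = 665856 ≡ 118 (mod 907)
7^24 = 7^16 · 7^8 ≡ 118 · 816 ≡ 146 (mod 907).
So B = 146. Alice then computes K = B^a mod n = 146^26 mod 907.
146^1 ≡ 146 (mod 907)
146^2 = (146^1)^2 ≡ 146^2 = 21316 ≡ 455 (mod 907)
146^4 = (146^2)^2 ≡ 455^2 = 207025 ≡ 229 (mod 907)
146^8 = (146^4)^2 ≡ 229^2 = 52441 ≡ 742 (mod 907)
146^16 = (146^8)^2 ≡ 742^2 = 550564 ≡ 15 (mod 907)
146^26 = 146^16 · 146^8 · 146^2 ≡ 15 · 742 · 455 ≡ 369 (mod 907).

369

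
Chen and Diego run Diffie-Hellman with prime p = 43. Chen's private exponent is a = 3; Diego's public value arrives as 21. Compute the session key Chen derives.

Shared key K = 21^3 mod 43.
21^1 ≡ 21 (mod 43)
21^2 = (21^1)^2 ≡ 21^2 = 441 ≡ 11 (mod 43)
21^3 = 21^2 · 21^1 ≡ 11 · 21 ≡ 16 (mod 43).

16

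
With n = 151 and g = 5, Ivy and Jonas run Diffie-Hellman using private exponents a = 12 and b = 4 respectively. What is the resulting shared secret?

110

Jonas sends B = g^b mod n = 5^4 mod 151.
5^1 ≡ 5 (mod 151)
5^2 = (5^1)^2 ≡ 5^2 = 25 ≡ 25 (mod 151)
5^4 = (5^2)^2 ≡ 25^2 = 625 ≡ 21 (mod 151)
So B = 21. Ivy then computes K = B^a mod n = 21^12 mod 151.
21^1 ≡ 21 (mod 151)
21^2 = (21^1)^2 ≡ 21^2 = 441 ≡ 139 (mod 151)
21^4 = (21^2)^2 ≡ 139^2 = 19321 ≡ 144 (mod 151)
21^8 = (21^4)^2 ≡ 144^2 = 20736 ≡ 49 (mod 151)
21^12 = 21^8 · 21^4 ≡ 49 · 144 ≡ 110 (mod 151).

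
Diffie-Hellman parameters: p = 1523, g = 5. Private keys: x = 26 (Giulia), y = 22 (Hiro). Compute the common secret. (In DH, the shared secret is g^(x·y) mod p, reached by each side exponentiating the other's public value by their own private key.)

998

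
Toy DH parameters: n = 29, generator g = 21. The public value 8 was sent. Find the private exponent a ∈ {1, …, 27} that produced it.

Try successive powers of 21 modulo 29:
21^1 ≡ 21
21^2 ≡ 6
21^3 ≡ 10
21^4 ≡ 7
21^5 ≡ 2
21^6 ≡ 13
21^7 ≡ 12
21^8 ≡ 20
21^9 ≡ 14
21^10 ≡ 4
21^11 ≡ 26
21^12 ≡ 24
21^13 ≡ 11
21^14 ≡ 28
21^15 ≡ 8
Found: a = 15.

15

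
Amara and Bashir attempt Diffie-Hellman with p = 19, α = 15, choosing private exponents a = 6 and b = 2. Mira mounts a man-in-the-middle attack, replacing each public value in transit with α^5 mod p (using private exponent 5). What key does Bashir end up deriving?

Bashir receives Mira's public value M = 15^5 mod 19 instead of the honest one.
15^1 ≡ 15 (mod 19)
15^2 = (15^1)^2 ≡ 15^2 = 225 ≡ 16 (mod 19)
15^4 = (15^2)^2 ≡ 16^2 = 256 ≡ 9 (mod 19)
15^5 = 15^4 · 15^1 ≡ 9 · 15 ≡ 2 (mod 19).
So M = 2. Bashir computes K = M^2 mod 19.
2^1 ≡ 2 (mod 19)
2^2 = (2^1)^2 ≡ 2^2 = 4 ≡ 4 (mod 19)

4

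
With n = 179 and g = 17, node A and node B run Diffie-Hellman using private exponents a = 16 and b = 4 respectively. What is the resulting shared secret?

Node B sends B = g^b mod n = 17^4 mod 179.
17^1 ≡ 17 (mod 179)
17^2 = (17^1)^2 ≡ 17^2 = 289 ≡ 110 (mod 179)
17^4 = (17^2)^2 ≡ 110^2 = 12100 ≡ 107 (mod 179)
So B = 107. Node A then computes K = B^a mod n = 107^16 mod 179.
107^1 ≡ 107 (mod 179)
107^2 = (107^1)^2 ≡ 107^2 = 11449 ≡ 172 (mod 179)
107^4 = (107^2)^2 ≡ 172^2 = 29584 ≡ 49 (mod 179)
107^8 = (107^4)^2 ≡ 49^2 = 2401 ≡ 74 (mod 179)
107^16 = (107^8)^2 ≡ 74^2 = 5476 ≡ 106 (mod 179)

106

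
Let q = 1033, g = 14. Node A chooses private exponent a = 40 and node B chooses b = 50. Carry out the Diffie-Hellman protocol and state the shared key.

Node B sends B = g^b mod q = 14^50 mod 1033.
14^1 ≡ 14 (mod 1033)
14^2 = (14^1)^2 ≡ 14^2 = 196 ≡ 196 (mod 1033)
14^4 = (14^2)^2 ≡ 196^2 = 38416 ≡ 195 (mod 1033)
14^8 = (14^4)^2 ≡ 195^2 = 38025 ≡ 837 (mod 1033)
14^16 = (14^8)^2 ≡ 837^2 = 700569 ≡ 195 (mod 1033)
14^32 = (14^16)^2 ≡ 195^2 = 38025 ≡ 837 (mod 1033)
14^50 = 14^32 · 14^16 · 14^2 ≡ 837 · 195 · 196 ≡ 196 (mod 1033).
So B = 196. Node A then computes K = B^a mod q = 196^40 mod 1033.
196^1 ≡ 196 (mod 1033)
196^2 = (196^1)^2 ≡ 196^2 = 38416 ≡ 195 (mod 1033)
196^4 = (196^2)^2 ≡ 195^2 = 38025 ≡ 837 (mod 1033)
196^8 = (196^4)^2 ≡ 837^2 = 700569 ≡ 195 (mod 1033)
196^16 = (196^8)^2 ≡ 195^2 = 38025 ≡ 837 (mod 1033)
196^32 = (196^16)^2 ≡ 837^2 = 700569 ≡ 195 (mod 1033)
196^40 = 196^32 · 196^8 ≡ 195 · 195 ≡ 837 (mod 1033).

837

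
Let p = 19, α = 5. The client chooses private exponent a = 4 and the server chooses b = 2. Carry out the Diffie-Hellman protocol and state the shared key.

4

The server sends B = α^b mod p = 5^2 mod 19.
5^1 ≡ 5 (mod 19)
5^2 = (5^1)^2 ≡ 5^2 = 25 ≡ 6 (mod 19)
So B = 6. The client then computes K = B^a mod p = 6^4 mod 19.
6^1 ≡ 6 (mod 19)
6^2 = (6^1)^2 ≡ 6^2 = 36 ≡ 17 (mod 19)
6^4 = (6^2)^2 ≡ 17^2 = 289 ≡ 4 (mod 19)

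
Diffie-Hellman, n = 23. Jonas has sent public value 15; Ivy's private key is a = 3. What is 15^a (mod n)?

17

Shared key K = 15^3 mod 23.
15^1 ≡ 15 (mod 23)
15^2 = (15^1)^2 ≡ 15^2 = 225 ≡ 18 (mod 23)
15^3 = 15^2 · 15^1 ≡ 18 · 15 ≡ 17 (mod 23).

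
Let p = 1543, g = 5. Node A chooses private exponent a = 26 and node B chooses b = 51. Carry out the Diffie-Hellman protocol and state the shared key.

Node B sends B = g^b mod p = 5^51 mod 1543.
5^1 ≡ 5 (mod 1543)
5^2 = (5^1)^2 ≡ 5^2 = 25 ≡ 25 (mod 1543)
5^4 = (5^2)^2 ≡ 25^2 = 625 ≡ 625 (mod 1543)
5^8 = (5^4)^2 ≡ 625^2 = 390625 ≡ 246 (mod 1543)
5^16 = (5^8)^2 ≡ 246^2 = 60516 ≡ 339 (mod 1543)
5^32 = (5^16)^2 ≡ 339^2 = 114921 ≡ 739 (mod 1543)
5^51 = 5^32 · 5^16 · 5^2 · 5^1 ≡ 739 · 339 · 25 · 5 ≡ 1483 (mod 1543).
So B = 1483. Node A then computes K = B^a mod p = 1483^26 mod 1543.
1483^1 ≡ 1483 (mod 1543)
1483^2 = (1483^1)^2 ≡ 1483^2 = 2199289 ≡ 514 (mod 1543)
1483^4 = (1483^2)^2 ≡ 514^2 = 264196 ≡ 343 (mod 1543)
1483^8 = (1483^4)^2 ≡ 343^2 = 117649 ≡ 381 (mod 1543)
1483^16 = (1483^8)^2 ≡ 381^2 = 145161 ≡ 119 (mod 1543)
1483^26 = 1483^16 · 1483^8 · 1483^2 ≡ 119 · 381 · 514 ≡ 317 (mod 1543).

317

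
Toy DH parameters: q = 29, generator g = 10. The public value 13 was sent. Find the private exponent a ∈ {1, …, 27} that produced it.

Try successive powers of 10 modulo 29:
10^1 ≡ 10
10^2 ≡ 13
Found: a = 2.

2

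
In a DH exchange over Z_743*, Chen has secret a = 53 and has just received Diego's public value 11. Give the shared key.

111

Shared key K = 11^53 mod 743.
11^1 ≡ 11 (mod 743)
11^2 = (11^1)^2 ≡ 11^2 = 121 ≡ 121 (mod 743)
11^4 = (11^2)^2 ≡ 121^2 = 14641 ≡ 524 (mod 743)
11^8 = (11^4)^2 ≡ 524^2 = 274576 ≡ 409 (mod 743)
11^16 = (11^8)^2 ≡ 409^2 = 167281 ≡ 106 (mod 743)
11^32 = (11^16)^2 ≡ 106^2 = 11236 ≡ 91 (mod 743)
11^53 = 11^32 · 11^16 · 11^4 · 11^1 ≡ 91 · 106 · 524 · 11 ≡ 111 (mod 743).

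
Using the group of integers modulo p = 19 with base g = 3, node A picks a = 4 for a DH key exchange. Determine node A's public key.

Public value = 3^4 (mod 19).
3^1 ≡ 3 (mod 19)
3^2 = (3^1)^2 ≡ 3^2 = 9 ≡ 9 (mod 19)
3^4 = (3^2)^2 ≡ 9^2 = 81 ≡ 5 (mod 19)

5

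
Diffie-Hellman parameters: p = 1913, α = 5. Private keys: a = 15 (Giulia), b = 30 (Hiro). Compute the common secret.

736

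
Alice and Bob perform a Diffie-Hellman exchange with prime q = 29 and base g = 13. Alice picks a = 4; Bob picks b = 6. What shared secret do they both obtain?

7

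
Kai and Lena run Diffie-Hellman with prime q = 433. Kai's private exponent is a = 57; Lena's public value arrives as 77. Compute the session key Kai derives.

Shared key K = 77^57 mod 433.
77^1 ≡ 77 (mod 433)
77^2 = (77^1)^2 ≡ 77^2 = 5929 ≡ 300 (mod 433)
77^4 = (77^2)^2 ≡ 300^2 = 90000 ≡ 369 (mod 433)
77^8 = (77^4)^2 ≡ 369^2 = 136161 ≡ 199 (mod 433)
77^16 = (77^8)^2 ≡ 199^2 = 39601 ≡ 198 (mod 433)
77^32 = (77^16)^2 ≡ 198^2 = 39204 ≡ 234 (mod 433)
77^57 = 77^32 · 77^16 · 77^8 · 77^1 ≡ 234 · 198 · 199 · 77 ≡ 168 (mod 433).

168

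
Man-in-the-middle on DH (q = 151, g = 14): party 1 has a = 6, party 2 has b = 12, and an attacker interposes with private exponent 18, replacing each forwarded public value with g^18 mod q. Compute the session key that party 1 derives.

Party 1 receives an attacker's public value M = 14^18 mod 151 instead of the honest one.
14^1 ≡ 14 (mod 151)
14^2 = (14^1)^2 ≡ 14^2 = 196 ≡ 45 (mod 151)
14^4 = (14^2)^2 ≡ 45^2 = 2025 ≡ 62 (mod 151)
14^8 = (14^4)^2 ≡ 62^2 = 3844 ≡ 69 (mod 151)
14^16 = (14^8)^2 ≡ 69^2 = 4761 ≡ 80 (mod 151)
14^18 = 14^16 · 14^2 ≡ 80 · 45 ≡ 127 (mod 151).
So M = 127. Party 1 computes K = M^6 mod 151.
127^1 ≡ 127 (mod 151)
127^2 = (127^1)^2 ≡ 127^2 = 16129 ≡ 123 (mod 151)
127^4 = (127^2)^2 ≡ 123^2 = 15129 ≡ 29 (mod 151)
127^6 = 127^4 · 127^2 ≡ 29 · 123 ≡ 94 (mod 151).

94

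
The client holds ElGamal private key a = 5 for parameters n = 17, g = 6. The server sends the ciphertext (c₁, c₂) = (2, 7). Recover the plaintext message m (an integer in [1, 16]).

5

Shared mask s = c₁^a mod n = 2^5 mod 17.
2^1 ≡ 2 (mod 17)
2^2 = (2^1)^2 ≡ 2^2 = 4 ≡ 4 (mod 17)
2^4 = (2^2)^2 ≡ 4^2 = 16 ≡ 16 (mod 17)
2^5 = 2^4 · 2^1 ≡ 16 · 2 ≡ 15 (mod 17).
So s = 15; s⁻¹ ≡ 8 (mod 17).
m = c₂ · s⁻¹ mod 17 = 7 · 8 mod 17 = 5.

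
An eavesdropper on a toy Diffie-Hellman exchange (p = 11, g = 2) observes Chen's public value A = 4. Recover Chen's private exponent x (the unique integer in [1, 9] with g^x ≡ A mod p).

Try successive powers of 2 modulo 11:
2^1 ≡ 2
2^2 ≡ 4
Found: x = 2.

2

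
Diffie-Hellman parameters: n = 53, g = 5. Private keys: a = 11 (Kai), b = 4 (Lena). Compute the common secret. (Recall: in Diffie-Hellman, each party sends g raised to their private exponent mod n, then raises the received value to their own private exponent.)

46

Kai sends A = g^a mod n = 5^11 mod 53.
5^1 ≡ 5 (mod 53)
5^2 = (5^1)^2 ≡ 5^2 = 25 ≡ 25 (mod 53)
5^4 = (5^2)^2 ≡ 25^2 = 625 ≡ 42 (mod 53)
5^8 = (5^4)^2 ≡ 42^2 = 1764 ≡ 15 (mod 53)
5^11 = 5^8 · 5^2 · 5^1 ≡ 15 · 25 · 5 ≡ 20 (mod 53).
So A = 20. Lena then computes K = A^b mod n = 20^4 mod 53.
20^1 ≡ 20 (mod 53)
20^2 = (20^1)^2 ≡ 20^2 = 400 ≡ 29 (mod 53)
20^4 = (20^2)^2 ≡ 29^2 = 841 ≡ 46 (mod 53)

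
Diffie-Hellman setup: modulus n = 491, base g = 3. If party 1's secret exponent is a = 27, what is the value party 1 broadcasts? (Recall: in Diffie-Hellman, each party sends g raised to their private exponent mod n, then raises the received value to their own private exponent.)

456

Public value = 3^27 (mod 491).
3^1 ≡ 3 (mod 491)
3^2 = (3^1)^2 ≡ 3^2 = 9 ≡ 9 (mod 491)
3^4 = (3^2)^2 ≡ 9^2 = 81 ≡ 81 (mod 491)
3^8 = (3^4)^2 ≡ 81^2 = 6561 ≡ 178 (mod 491)
3^16 = (3^8)^2 ≡ 178^2 = 31684 ≡ 260 (mod 491)
3^27 = 3^16 · 3^8 · 3^2 · 3^1 ≡ 260 · 178 · 9 · 3 ≡ 456 (mod 491).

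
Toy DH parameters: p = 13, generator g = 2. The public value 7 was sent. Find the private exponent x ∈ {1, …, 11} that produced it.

Try successive powers of 2 modulo 13:
2^1 ≡ 2
2^2 ≡ 4
2^3 ≡ 8
2^4 ≡ 3
2^5 ≡ 6
2^6 ≡ 12
2^7 ≡ 11
2^8 ≡ 9
2^9 ≡ 5
2^10 ≡ 10
2^11 ≡ 7
Found: x = 11.

11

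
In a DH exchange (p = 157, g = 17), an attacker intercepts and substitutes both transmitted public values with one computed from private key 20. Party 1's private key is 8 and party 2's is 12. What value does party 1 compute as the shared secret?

154

Party 1 receives an attacker's public value M = 17^20 mod 157 instead of the honest one.
17^1 ≡ 17 (mod 157)
17^2 = (17^1)^2 ≡ 17^2 = 289 ≡ 132 (mod 157)
17^4 = (17^2)^2 ≡ 132^2 = 17424 ≡ 154 (mod 157)
17^8 = (17^4)^2 ≡ 154^2 = 23716 ≡ 9 (mod 157)
17^16 = (17^8)^2 ≡ 9^2 = 81 ≡ 81 (mod 157)
17^20 = 17^16 · 17^4 ≡ 81 · 154 ≡ 71 (mod 157).
So M = 71. Party 1 computes K = M^8 mod 157.
71^1 ≡ 71 (mod 157)
71^2 = (71^1)^2 ≡ 71^2 = 5041 ≡ 17 (mod 157)
71^4 = (71^2)^2 ≡ 17^2 = 289 ≡ 132 (mod 157)
71^8 = (71^4)^2 ≡ 132^2 = 17424 ≡ 154 (mod 157)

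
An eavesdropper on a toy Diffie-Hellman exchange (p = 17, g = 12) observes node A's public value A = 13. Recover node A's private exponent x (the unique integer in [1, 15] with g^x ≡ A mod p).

4

Try successive powers of 12 modulo 17:
12^1 ≡ 12
12^2 ≡ 8
12^3 ≡ 11
12^4 ≡ 13
Found: x = 4.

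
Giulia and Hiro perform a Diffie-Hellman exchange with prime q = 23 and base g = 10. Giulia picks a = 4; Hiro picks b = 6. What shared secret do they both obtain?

Hiro sends B = g^b mod q = 10^6 mod 23.
10^1 ≡ 10 (mod 23)
10^2 = (10^1)^2 ≡ 10^2 = 100 ≡ 8 (mod 23)
10^4 = (10^2)^2 ≡ 8^2 = 64 ≡ 18 (mod 23)
10^6 = 10^4 · 10^2 ≡ 18 · 8 ≡ 6 (mod 23).
So B = 6. Giulia then computes K = B^a mod q = 6^4 mod 23.
6^1 ≡ 6 (mod 23)
6^2 = (6^1)^2 ≡ 6^2 = 36 ≡ 13 (mod 23)
6^4 = (6^2)^2 ≡ 13^2 = 169 ≡ 8 (mod 23)

8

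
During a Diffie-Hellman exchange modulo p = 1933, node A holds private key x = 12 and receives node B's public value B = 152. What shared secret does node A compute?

71

Shared key K = 152^12 mod 1933.
152^1 ≡ 152 (mod 1933)
152^2 = (152^1)^2 ≡ 152^2 = 23104 ≡ 1841 (mod 1933)
152^4 = (152^2)^2 ≡ 1841^2 = 3389281 ≡ 732 (mod 1933)
152^8 = (152^4)^2 ≡ 732^2 = 535824 ≡ 383 (mod 1933)
152^12 = 152^8 · 152^4 ≡ 383 · 732 ≡ 71 (mod 1933).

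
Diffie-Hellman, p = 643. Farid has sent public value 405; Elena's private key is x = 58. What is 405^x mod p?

206

Shared key K = 405^58 mod 643.
405^1 ≡ 405 (mod 643)
405^2 = (405^1)^2 ≡ 405^2 = 164025 ≡ 60 (mod 643)
405^4 = (405^2)^2 ≡ 60^2 = 3600 ≡ 385 (mod 643)
405^8 = (405^4)^2 ≡ 385^2 = 148225 ≡ 335 (mod 643)
405^16 = (405^8)^2 ≡ 335^2 = 112225 ≡ 343 (mod 643)
405^32 = (405^16)^2 ≡ 343^2 = 117649 ≡ 623 (mod 643)
405^58 = 405^32 · 405^16 · 405^8 · 405^2 ≡ 623 · 343 · 335 · 60 ≡ 206 (mod 643).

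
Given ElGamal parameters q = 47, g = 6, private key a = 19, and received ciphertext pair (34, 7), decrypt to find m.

Shared mask s = c₁^a mod q = 34^19 mod 47.
34^1 ≡ 34 (mod 47)
34^2 = (34^1)^2 ≡ 34^2 = 1156 ≡ 28 (mod 47)
34^4 = (34^2)^2 ≡ 28^2 = 784 ≡ 32 (mod 47)
34^8 = (34^4)^2 ≡ 32^2 = 1024 ≡ 37 (mod 47)
34^16 = (34^8)^2 ≡ 37^2 = 1369 ≡ 6 (mod 47)
34^19 = 34^16 · 34^2 · 34^1 ≡ 6 · 28 · 34 ≡ 25 (mod 47).
So s = 25; s⁻¹ ≡ 32 (mod 47).
m = c₂ · s⁻¹ mod 47 = 7 · 32 mod 47 = 36.

36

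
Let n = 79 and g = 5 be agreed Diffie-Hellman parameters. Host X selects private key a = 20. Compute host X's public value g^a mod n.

20

Public value = 5^20 mod 79.
5^1 ≡ 5 (mod 79)
5^2 = (5^1)^2 ≡ 5^2 = 25 ≡ 25 (mod 79)
5^4 = (5^2)^2 ≡ 25^2 = 625 ≡ 72 (mod 79)
5^8 = (5^4)^2 ≡ 72^2 = 5184 ≡ 49 (mod 79)
5^16 = (5^8)^2 ≡ 49^2 = 2401 ≡ 31 (mod 79)
5^20 = 5^16 · 5^4 ≡ 31 · 72 ≡ 20 (mod 79).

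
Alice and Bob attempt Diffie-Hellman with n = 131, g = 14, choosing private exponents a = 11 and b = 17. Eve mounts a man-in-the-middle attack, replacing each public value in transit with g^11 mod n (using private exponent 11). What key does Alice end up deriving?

76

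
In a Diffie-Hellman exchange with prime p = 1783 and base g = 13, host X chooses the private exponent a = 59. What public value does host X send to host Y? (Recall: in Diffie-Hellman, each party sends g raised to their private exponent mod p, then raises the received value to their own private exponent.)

313

Public value = 13^59 mod 1783.
13^1 ≡ 13 (mod 1783)
13^2 = (13^1)^2 ≡ 13^2 = 169 ≡ 169 (mod 1783)
13^4 = (13^2)^2 ≡ 169^2 = 28561 ≡ 33 (mod 1783)
13^8 = (13^4)^2 ≡ 33^2 = 1089 ≡ 1089 (mod 1783)
13^16 = (13^8)^2 ≡ 1089^2 = 1185921 ≡ 226 (mod 1783)
13^32 = (13^16)^2 ≡ 226^2 = 51076 ≡ 1152 (mod 1783)
13^59 = 13^32 · 13^16 · 13^8 · 13^2 · 13^1 ≡ 1152 · 226 · 1089 · 169 · 13 ≡ 313 (mod 1783).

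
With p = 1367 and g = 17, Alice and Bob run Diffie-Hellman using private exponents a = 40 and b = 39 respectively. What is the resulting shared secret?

996

Alice sends A = g^a mod p = 17^40 mod 1367.
17^1 ≡ 17 (mod 1367)
17^2 = (17^1)^2 ≡ 17^2 = 289 ≡ 289 (mod 1367)
17^4 = (17^2)^2 ≡ 289^2 = 83521 ≡ 134 (mod 1367)
17^8 = (17^4)^2 ≡ 134^2 = 17956 ≡ 185 (mod 1367)
17^16 = (17^8)^2 ≡ 185^2 = 34225 ≡ 50 (mod 1367)
17^32 = (17^16)^2 ≡ 50^2 = 2500 ≡ 1133 (mod 1367)
17^40 = 17^32 · 17^8 ≡ 1133 · 185 ≡ 454 (mod 1367).
So A = 454. Bob then computes K = A^b mod p = 454^39 mod 1367.
454^1 ≡ 454 (mod 1367)
454^2 = (454^1)^2 ≡ 454^2 = 206116 ≡ 1066 (mod 1367)
454^4 = (454^2)^2 ≡ 1066^2 = 1136356 ≡ 379 (mod 1367)
454^8 = (454^4)^2 ≡ 379^2 = 143641 ≡ 106 (mod 1367)
454^16 = (454^8)^2 ≡ 106^2 = 11236 ≡ 300 (mod 1367)
454^32 = (454^16)^2 ≡ 300^2 = 90000 ≡ 1145 (mod 1367)
454^39 = 454^32 · 454^4 · 454^2 · 454^1 ≡ 1145 · 379 · 1066 · 454 ≡ 996 (mod 1367).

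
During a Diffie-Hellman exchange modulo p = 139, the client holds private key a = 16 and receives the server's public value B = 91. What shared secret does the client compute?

Shared key K = 91^16 mod 139.
91^1 ≡ 91 (mod 139)
91^2 = (91^1)^2 ≡ 91^2 = 8281 ≡ 80 (mod 139)
91^4 = (91^2)^2 ≡ 80^2 = 6400 ≡ 6 (mod 139)
91^8 = (91^4)^2 ≡ 6^2 = 36 ≡ 36 (mod 139)
91^16 = (91^8)^2 ≡ 36^2 = 1296 ≡ 45 (mod 139)

45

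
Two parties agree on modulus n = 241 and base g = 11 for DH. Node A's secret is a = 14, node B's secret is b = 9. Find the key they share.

Node B sends B = g^b mod n = 11^9 mod 241.
11^1 ≡ 11 (mod 241)
11^2 = (11^1)^2 ≡ 11^2 = 121 ≡ 121 (mod 241)
11^4 = (11^2)^2 ≡ 121^2 = 14641 ≡ 181 (mod 241)
11^8 = (11^4)^2 ≡ 181^2 = 32761 ≡ 226 (mod 241)
11^9 = 11^8 · 11^1 ≡ 226 · 11 ≡ 76 (mod 241).
So B = 76. Node A then computes K = B^a mod n = 76^14 mod 241.
76^1 ≡ 76 (mod 241)
76^2 = (76^1)^2 ≡ 76^2 = 5776 ≡ 233 (mod 241)
76^4 = (76^2)^2 ≡ 233^2 = 54289 ≡ 64 (mod 241)
76^8 = (76^4)^2 ≡ 64^2 = 4096 ≡ 240 (mod 241)
76^14 = 76^8 · 76^4 · 76^2 ≡ 240 · 64 · 233 ≡ 30 (mod 241).

30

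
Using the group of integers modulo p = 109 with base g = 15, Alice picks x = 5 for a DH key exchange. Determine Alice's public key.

81

Public value = 15^5 mod 109.
15^1 ≡ 15 (mod 109)
15^2 = (15^1)^2 ≡ 15^2 = 225 ≡ 7 (mod 109)
15^4 = (15^2)^2 ≡ 7^2 = 49 ≡ 49 (mod 109)
15^5 = 15^4 · 15^1 ≡ 49 · 15 ≡ 81 (mod 109).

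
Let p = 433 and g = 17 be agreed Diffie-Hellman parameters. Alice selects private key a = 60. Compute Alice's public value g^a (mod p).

417

Public value = 17^60 (mod 433).
17^1 ≡ 17 (mod 433)
17^2 = (17^1)^2 ≡ 17^2 = 289 ≡ 289 (mod 433)
17^4 = (17^2)^2 ≡ 289^2 = 83521 ≡ 385 (mod 433)
17^8 = (17^4)^2 ≡ 385^2 = 148225 ≡ 139 (mod 433)
17^16 = (17^8)^2 ≡ 139^2 = 19321 ≡ 269 (mod 433)
17^32 = (17^16)^2 ≡ 269^2 = 72361 ≡ 50 (mod 433)
17^60 = 17^32 · 17^16 · 17^8 · 17^4 ≡ 50 · 269 · 139 · 385 ≡ 417 (mod 433).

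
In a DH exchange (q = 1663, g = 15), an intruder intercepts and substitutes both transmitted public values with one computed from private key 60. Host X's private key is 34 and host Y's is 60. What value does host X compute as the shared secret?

355

Host X receives an intruder's public value M = 15^60 mod 1663 instead of the honest one.
15^1 ≡ 15 (mod 1663)
15^2 = (15^1)^2 ≡ 15^2 = 225 ≡ 225 (mod 1663)
15^4 = (15^2)^2 ≡ 225^2 = 50625 ≡ 735 (mod 1663)
15^8 = (15^4)^2 ≡ 735^2 = 540225 ≡ 1413 (mod 1663)
15^16 = (15^8)^2 ≡ 1413^2 = 1996569 ≡ 969 (mod 1663)
15^32 = (15^16)^2 ≡ 969^2 = 938961 ≡ 1029 (mod 1663)
15^60 = 15^32 · 15^16 · 15^8 · 15^4 ≡ 1029 · 969 · 1413 · 735 ≡ 1108 (mod 1663).
So M = 1108. Host X computes K = M^34 mod 1663.
1108^1 ≡ 1108 (mod 1663)
1108^2 = (1108^1)^2 ≡ 1108^2 = 1227664 ≡ 370 (mod 1663)
1108^4 = (1108^2)^2 ≡ 370^2 = 136900 ≡ 534 (mod 1663)
1108^8 = (1108^4)^2 ≡ 534^2 = 285156 ≡ 783 (mod 1663)
1108^16 = (1108^8)^2 ≡ 783^2 = 613089 ≡ 1105 (mod 1663)
1108^32 = (1108^16)^2 ≡ 1105^2 = 1221025 ≡ 383 (mod 1663)
1108^34 = 1108^32 · 1108^2 ≡ 383 · 370 ≡ 355 (mod 1663).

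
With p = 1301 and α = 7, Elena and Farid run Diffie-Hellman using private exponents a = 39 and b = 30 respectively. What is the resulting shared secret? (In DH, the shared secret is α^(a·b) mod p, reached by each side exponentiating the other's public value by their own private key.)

752

Farid sends B = α^b mod p = 7^30 mod 1301.
7^1 ≡ 7 (mod 1301)
7^2 = (7^1)^2 ≡ 7^2 = 49 ≡ 49 (mod 1301)
7^4 = (7^2)^2 ≡ 49^2 = 2401 ≡ 1100 (mod 1301)
7^8 = (7^4)^2 ≡ 1100^2 = 1210000 ≡ 70 (mod 1301)
7^16 = (7^8)^2 ≡ 70^2 = 4900 ≡ 997 (mod 1301)
7^30 = 7^16 · 7^8 · 7^4 · 7^2 ≡ 997 · 70 · 1100 · 49 ≡ 824 (mod 1301).
So B = 824. Elena then computes K = B^a mod p = 824^39 mod 1301.
824^1 ≡ 824 (mod 1301)
824^2 = (824^1)^2 ≡ 824^2 = 678976 ≡ 1155 (mod 1301)
824^4 = (824^2)^2 ≡ 1155^2 = 1334025 ≡ 500 (mod 1301)
824^8 = (824^4)^2 ≡ 500^2 = 250000 ≡ 208 (mod 1301)
824^16 = (824^8)^2 ≡ 208^2 = 43264 ≡ 331 (mod 1301)
824^32 = (824^16)^2 ≡ 331^2 = 109561 ≡ 277 (mod 1301)
824^39 = 824^32 · 824^4 · 824^2 · 824^1 ≡ 277 · 500 · 1155 · 824 ≡ 752 (mod 1301).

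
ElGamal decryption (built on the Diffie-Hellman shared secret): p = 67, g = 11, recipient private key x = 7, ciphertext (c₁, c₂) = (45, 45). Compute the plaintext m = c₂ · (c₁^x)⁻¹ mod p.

59

Shared mask s = c₁^x mod p = 45^7 mod 67.
45^1 ≡ 45 (mod 67)
45^2 = (45^1)^2 ≡ 45^2 = 2025 ≡ 15 (mod 67)
45^4 = (45^2)^2 ≡ 15^2 = 225 ≡ 24 (mod 67)
45^7 = 45^4 · 45^2 · 45^1 ≡ 24 · 15 · 45 ≡ 53 (mod 67).
So s = 53; s⁻¹ ≡ 43 (mod 67).
m = c₂ · s⁻¹ mod 67 = 45 · 43 mod 67 = 59.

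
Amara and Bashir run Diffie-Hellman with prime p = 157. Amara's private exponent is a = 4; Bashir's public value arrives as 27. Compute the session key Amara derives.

Shared key K = 27^4 mod 157.
27^1 ≡ 27 (mod 157)
27^2 = (27^1)^2 ≡ 27^2 = 729 ≡ 101 (mod 157)
27^4 = (27^2)^2 ≡ 101^2 = 10201 ≡ 153 (mod 157)

153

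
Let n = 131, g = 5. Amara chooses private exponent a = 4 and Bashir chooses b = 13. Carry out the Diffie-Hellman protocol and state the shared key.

58

Bashir sends B = g^b mod n = 5^13 mod 131.
5^1 ≡ 5 (mod 131)
5^2 = (5^1)^2 ≡ 5^2 = 25 ≡ 25 (mod 131)
5^4 = (5^2)^2 ≡ 25^2 = 625 ≡ 101 (mod 131)
5^8 = (5^4)^2 ≡ 101^2 = 10201 ≡ 114 (mod 131)
5^13 = 5^8 · 5^4 · 5^1 ≡ 114 · 101 · 5 ≡ 61 (mod 131).
So B = 61. Amara then computes K = B^a mod n = 61^4 mod 131.
61^1 ≡ 61 (mod 131)
61^2 = (61^1)^2 ≡ 61^2 = 3721 ≡ 53 (mod 131)
61^4 = (61^2)^2 ≡ 53^2 = 2809 ≡ 58 (mod 131)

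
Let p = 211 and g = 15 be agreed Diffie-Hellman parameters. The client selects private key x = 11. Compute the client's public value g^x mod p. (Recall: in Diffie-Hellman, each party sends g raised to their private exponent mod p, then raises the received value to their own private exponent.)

197

Public value = 15^11 mod 211.
15^1 ≡ 15 (mod 211)
15^2 = (15^1)^2 ≡ 15^2 = 225 ≡ 14 (mod 211)
15^4 = (15^2)^2 ≡ 14^2 = 196 ≡ 196 (mod 211)
15^8 = (15^4)^2 ≡ 196^2 = 38416 ≡ 14 (mod 211)
15^11 = 15^8 · 15^2 · 15^1 ≡ 14 · 14 · 15 ≡ 197 (mod 211).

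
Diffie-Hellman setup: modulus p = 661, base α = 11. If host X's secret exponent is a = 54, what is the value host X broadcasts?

634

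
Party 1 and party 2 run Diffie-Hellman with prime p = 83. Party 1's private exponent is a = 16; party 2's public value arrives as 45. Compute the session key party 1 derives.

40

Shared key K = 45^16 mod 83.
45^1 ≡ 45 (mod 83)
45^2 = (45^1)^2 ≡ 45^2 = 2025 ≡ 33 (mod 83)
45^4 = (45^2)^2 ≡ 33^2 = 1089 ≡ 10 (mod 83)
45^8 = (45^4)^2 ≡ 10^2 = 100 ≡ 17 (mod 83)
45^16 = (45^8)^2 ≡ 17^2 = 289 ≡ 40 (mod 83)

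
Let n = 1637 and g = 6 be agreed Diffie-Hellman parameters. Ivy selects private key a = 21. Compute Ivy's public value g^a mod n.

729

Public value = 6^21 mod 1637.
6^1 ≡ 6 (mod 1637)
6^2 = (6^1)^2 ≡ 6^2 = 36 ≡ 36 (mod 1637)
6^4 = (6^2)^2 ≡ 36^2 = 1296 ≡ 1296 (mod 1637)
6^8 = (6^4)^2 ≡ 1296^2 = 1679616 ≡ 54 (mod 1637)
6^16 = (6^8)^2 ≡ 54^2 = 2916 ≡ 1279 (mod 1637)
6^21 = 6^16 · 6^4 · 6^1 ≡ 1279 · 1296 · 6 ≡ 729 (mod 1637).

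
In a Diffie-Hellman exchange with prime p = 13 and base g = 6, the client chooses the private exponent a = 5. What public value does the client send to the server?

2

Public value = 6^5 mod 13.
6^1 ≡ 6 (mod 13)
6^2 = (6^1)^2 ≡ 6^2 = 36 ≡ 10 (mod 13)
6^4 = (6^2)^2 ≡ 10^2 = 100 ≡ 9 (mod 13)
6^5 = 6^4 · 6^1 ≡ 9 · 6 ≡ 2 (mod 13).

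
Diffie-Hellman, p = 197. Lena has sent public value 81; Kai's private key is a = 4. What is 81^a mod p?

Shared key K = 81^4 mod 197.
81^1 ≡ 81 (mod 197)
81^2 = (81^1)^2 ≡ 81^2 = 6561 ≡ 60 (mod 197)
81^4 = (81^2)^2 ≡ 60^2 = 3600 ≡ 54 (mod 197)

54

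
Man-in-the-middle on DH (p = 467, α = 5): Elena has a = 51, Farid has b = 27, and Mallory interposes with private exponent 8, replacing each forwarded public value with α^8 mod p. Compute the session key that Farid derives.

4

Farid receives Mallory's public value M = 5^8 mod 467 instead of the honest one.
5^1 ≡ 5 (mod 467)
5^2 = (5^1)^2 ≡ 5^2 = 25 ≡ 25 (mod 467)
5^4 = (5^2)^2 ≡ 25^2 = 625 ≡ 158 (mod 467)
5^8 = (5^4)^2 ≡ 158^2 = 24964 ≡ 213 (mod 467)
So M = 213. Farid computes K = M^27 mod 467.
213^1 ≡ 213 (mod 467)
213^2 = (213^1)^2 ≡ 213^2 = 45369 ≡ 70 (mod 467)
213^4 = (213^2)^2 ≡ 70^2 = 4900 ≡ 230 (mod 467)
213^8 = (213^4)^2 ≡ 230^2 = 52900 ≡ 129 (mod 467)
213^16 = (213^8)^2 ≡ 129^2 = 16641 ≡ 296 (mod 467)
213^27 = 213^16 · 213^8 · 213^2 · 213^1 ≡ 296 · 129 · 70 · 213 ≡ 4 (mod 467).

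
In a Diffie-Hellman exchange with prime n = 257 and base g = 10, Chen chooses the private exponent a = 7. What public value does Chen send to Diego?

Public value = 10^7 (mod 257).
10^1 ≡ 10 (mod 257)
10^2 = (10^1)^2 ≡ 10^2 = 100 ≡ 100 (mod 257)
10^4 = (10^2)^2 ≡ 100^2 = 10000 ≡ 234 (mod 257)
10^7 = 10^4 · 10^2 · 10^1 ≡ 234 · 100 · 10 ≡ 130 (mod 257).

130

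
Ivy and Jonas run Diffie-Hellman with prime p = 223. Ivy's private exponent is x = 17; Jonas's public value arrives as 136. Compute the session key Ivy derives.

Shared key K = 136^17 mod 223.
136^1 ≡ 136 (mod 223)
136^2 = (136^1)^2 ≡ 136^2 = 18496 ≡ 210 (mod 223)
136^4 = (136^2)^2 ≡ 210^2 = 44100 ≡ 169 (mod 223)
136^8 = (136^4)^2 ≡ 169^2 = 28561 ≡ 17 (mod 223)
136^16 = (136^8)^2 ≡ 17^2 = 289 ≡ 66 (mod 223)
136^17 = 136^16 · 136^1 ≡ 66 · 136 ≡ 56 (mod 223).

56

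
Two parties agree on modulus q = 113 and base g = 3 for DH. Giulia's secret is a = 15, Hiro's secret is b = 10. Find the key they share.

Giulia sends A = g^a mod q = 3^15 mod 113.
3^1 ≡ 3 (mod 113)
3^2 = (3^1)^2 ≡ 3^2 = 9 ≡ 9 (mod 113)
3^4 = (3^2)^2 ≡ 9^2 = 81 ≡ 81 (mod 113)
3^8 = (3^4)^2 ≡ 81^2 = 6561 ≡ 7 (mod 113)
3^15 = 3^8 · 3^4 · 3^2 · 3^1 ≡ 7 · 81 · 9 · 3 ≡ 54 (mod 113).
So A = 54. Hiro then computes K = A^b mod q = 54^10 mod 113.
54^1 ≡ 54 (mod 113)
54^2 = (54^1)^2 ≡ 54^2 = 2916 ≡ 91 (mod 113)
54^4 = (54^2)^2 ≡ 91^2 = 8281 ≡ 32 (mod 113)
54^8 = (54^4)^2 ≡ 32^2 = 1024 ≡ 7 (mod 113)
54^10 = 54^8 · 54^2 ≡ 7 · 91 ≡ 72 (mod 113).

72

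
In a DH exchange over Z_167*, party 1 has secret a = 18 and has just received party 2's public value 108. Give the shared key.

50

Shared key K = 108^18 mod 167.
108^1 ≡ 108 (mod 167)
108^2 = (108^1)^2 ≡ 108^2 = 11664 ≡ 141 (mod 167)
108^4 = (108^2)^2 ≡ 141^2 = 19881 ≡ 8 (mod 167)
108^8 = (108^4)^2 ≡ 8^2 = 64 ≡ 64 (mod 167)
108^16 = (108^8)^2 ≡ 64^2 = 4096 ≡ 88 (mod 167)
108^18 = 108^16 · 108^2 ≡ 88 · 141 ≡ 50 (mod 167).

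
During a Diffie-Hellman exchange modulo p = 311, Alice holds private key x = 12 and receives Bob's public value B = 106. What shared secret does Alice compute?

2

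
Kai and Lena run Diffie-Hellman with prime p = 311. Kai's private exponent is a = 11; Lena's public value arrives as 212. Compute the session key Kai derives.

Shared key K = 212^11 mod 311.
212^1 ≡ 212 (mod 311)
212^2 = (212^1)^2 ≡ 212^2 = 44944 ≡ 160 (mod 311)
212^4 = (212^2)^2 ≡ 160^2 = 25600 ≡ 98 (mod 311)
212^8 = (212^4)^2 ≡ 98^2 = 9604 ≡ 274 (mod 311)
212^11 = 212^8 · 212^2 · 212^1 ≡ 274 · 160 · 212 ≡ 156 (mod 311).

156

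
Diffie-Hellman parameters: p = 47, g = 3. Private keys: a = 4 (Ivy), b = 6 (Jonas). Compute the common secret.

3

Ivy sends A = g^a mod p = 3^4 mod 47.
3^1 ≡ 3 (mod 47)
3^2 = (3^1)^2 ≡ 3^2 = 9 ≡ 9 (mod 47)
3^4 = (3^2)^2 ≡ 9^2 = 81 ≡ 34 (mod 47)
So A = 34. Jonas then computes K = A^b mod p = 34^6 mod 47.
34^1 ≡ 34 (mod 47)
34^2 = (34^1)^2 ≡ 34^2 = 1156 ≡ 28 (mod 47)
34^4 = (34^2)^2 ≡ 28^2 = 784 ≡ 32 (mod 47)
34^6 = 34^4 · 34^2 ≡ 32 · 28 ≡ 3 (mod 47).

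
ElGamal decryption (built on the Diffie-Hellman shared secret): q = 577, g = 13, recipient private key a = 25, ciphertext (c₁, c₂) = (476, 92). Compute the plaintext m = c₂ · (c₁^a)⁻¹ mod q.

Shared mask s = c₁^a mod q = 476^25 mod 577.
476^1 ≡ 476 (mod 577)
476^2 = (476^1)^2 ≡ 476^2 = 226576 ≡ 392 (mod 577)
476^4 = (476^2)^2 ≡ 392^2 = 153664 ≡ 182 (mod 577)
476^8 = (476^4)^2 ≡ 182^2 = 33124 ≡ 235 (mod 577)
476^16 = (476^8)^2 ≡ 235^2 = 55225 ≡ 410 (mod 577)
476^25 = 476^16 · 476^8 · 476^1 ≡ 410 · 235 · 476 ≡ 332 (mod 577).
So s = 332; s⁻¹ ≡ 325 (mod 577).
m = c₂ · s⁻¹ mod 577 = 92 · 325 mod 577 = 473.

473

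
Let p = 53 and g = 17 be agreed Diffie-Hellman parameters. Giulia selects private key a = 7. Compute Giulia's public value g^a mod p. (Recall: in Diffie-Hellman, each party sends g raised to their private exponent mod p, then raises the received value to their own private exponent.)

Public value = 17^7 mod 53.
17^1 ≡ 17 (mod 53)
17^2 = (17^1)^2 ≡ 17^2 = 289 ≡ 24 (mod 53)
17^4 = (17^2)^2 ≡ 24^2 = 576 ≡ 46 (mod 53)
17^7 = 17^4 · 17^2 · 17^1 ≡ 46 · 24 · 17 ≡ 6 (mod 53).

6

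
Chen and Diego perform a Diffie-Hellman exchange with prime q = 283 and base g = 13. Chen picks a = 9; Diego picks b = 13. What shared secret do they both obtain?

64

Chen sends A = g^a mod q = 13^9 mod 283.
13^1 ≡ 13 (mod 283)
13^2 = (13^1)^2 ≡ 13^2 = 169 ≡ 169 (mod 283)
13^4 = (13^2)^2 ≡ 169^2 = 28561 ≡ 261 (mod 283)
13^8 = (13^4)^2 ≡ 261^2 = 68121 ≡ 201 (mod 283)
13^9 = 13^8 · 13^1 ≡ 201 · 13 ≡ 66 (mod 283).
So A = 66. Diego then computes K = A^b mod q = 66^13 mod 283.
66^1 ≡ 66 (mod 283)
66^2 = (66^1)^2 ≡ 66^2 = 4356 ≡ 111 (mod 283)
66^4 = (66^2)^2 ≡ 111^2 = 12321 ≡ 152 (mod 283)
66^8 = (66^4)^2 ≡ 152^2 = 23104 ≡ 181 (mod 283)
66^13 = 66^8 · 66^4 · 66^1 ≡ 181 · 152 · 66 ≡ 64 (mod 283).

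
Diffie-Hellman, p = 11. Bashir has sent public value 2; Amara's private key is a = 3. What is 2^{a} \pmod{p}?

8

Shared key K = 2^3 mod 11.
2^1 ≡ 2 (mod 11)
2^2 = (2^1)^2 ≡ 2^2 = 4 ≡ 4 (mod 11)
2^3 = 2^2 · 2^1 ≡ 4 · 2 ≡ 8 (mod 11).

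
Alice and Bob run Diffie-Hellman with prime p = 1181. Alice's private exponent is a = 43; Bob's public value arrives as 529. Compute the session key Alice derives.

1126

Shared key K = 529^43 mod 1181.
529^1 ≡ 529 (mod 1181)
529^2 = (529^1)^2 ≡ 529^2 = 279841 ≡ 1125 (mod 1181)
529^4 = (529^2)^2 ≡ 1125^2 = 1265625 ≡ 774 (mod 1181)
529^8 = (529^4)^2 ≡ 774^2 = 599076 ≡ 309 (mod 1181)
529^16 = (529^8)^2 ≡ 309^2 = 95481 ≡ 1001 (mod 1181)
529^32 = (529^16)^2 ≡ 1001^2 = 1002001 ≡ 513 (mod 1181)
529^43 = 529^32 · 529^8 · 529^2 · 529^1 ≡ 513 · 309 · 1125 · 529 ≡ 1126 (mod 1181).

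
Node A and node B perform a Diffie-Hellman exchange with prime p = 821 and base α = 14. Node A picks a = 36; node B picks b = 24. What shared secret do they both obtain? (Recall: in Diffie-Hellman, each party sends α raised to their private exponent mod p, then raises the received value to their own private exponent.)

726

Node B sends B = α^b mod p = 14^24 mod 821.
14^1 ≡ 14 (mod 821)
14^2 = (14^1)^2 ≡ 14^2 = 196 ≡ 196 (mod 821)
14^4 = (14^2)^2 ≡ 196^2 = 38416 ≡ 650 (mod 821)
14^8 = (14^4)^2 ≡ 650^2 = 422500 ≡ 506 (mod 821)
14^16 = (14^8)^2 ≡ 506^2 = 256036 ≡ 705 (mod 821)
14^24 = 14^16 · 14^8 ≡ 705 · 506 ≡ 416 (mod 821).
So B = 416. Node A then computes K = B^a mod p = 416^36 mod 821.
416^1 ≡ 416 (mod 821)
416^2 = (416^1)^2 ≡ 416^2 = 173056 ≡ 646 (mod 821)
416^4 = (416^2)^2 ≡ 646^2 = 417316 ≡ 248 (mod 821)
416^8 = (416^4)^2 ≡ 248^2 = 61504 ≡ 750 (mod 821)
416^16 = (416^8)^2 ≡ 750^2 = 562500 ≡ 115 (mod 821)
416^32 = (416^16)^2 ≡ 115^2 = 13225 ≡ 89 (mod 821)
416^36 = 416^32 · 416^4 ≡ 89 · 248 ≡ 726 (mod 821).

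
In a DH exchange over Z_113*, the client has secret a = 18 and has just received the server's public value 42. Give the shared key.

69

Shared key K = 42^18 mod 113.
42^1 ≡ 42 (mod 113)
42^2 = (42^1)^2 ≡ 42^2 = 1764 ≡ 69 (mod 113)
42^4 = (42^2)^2 ≡ 69^2 = 4761 ≡ 15 (mod 113)
42^8 = (42^4)^2 ≡ 15^2 = 225 ≡ 112 (mod 113)
42^16 = (42^8)^2 ≡ 112^2 = 12544 ≡ 1 (mod 113)
42^18 = 42^16 · 42^2 ≡ 1 · 69 ≡ 69 (mod 113).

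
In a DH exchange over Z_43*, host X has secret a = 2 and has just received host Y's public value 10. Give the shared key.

14

Shared key K = 10^2 mod 43.
10^1 ≡ 10 (mod 43)
10^2 = (10^1)^2 ≡ 10^2 = 100 ≡ 14 (mod 43)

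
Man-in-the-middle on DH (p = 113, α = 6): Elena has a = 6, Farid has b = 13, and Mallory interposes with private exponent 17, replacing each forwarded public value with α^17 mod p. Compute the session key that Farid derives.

79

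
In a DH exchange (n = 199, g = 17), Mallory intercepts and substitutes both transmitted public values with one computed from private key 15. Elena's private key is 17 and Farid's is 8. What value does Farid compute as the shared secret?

Farid receives Mallory's public value M = 17^15 mod 199 instead of the honest one.
17^1 ≡ 17 (mod 199)
17^2 = (17^1)^2 ≡ 17^2 = 289 ≡ 90 (mod 199)
17^4 = (17^2)^2 ≡ 90^2 = 8100 ≡ 140 (mod 199)
17^8 = (17^4)^2 ≡ 140^2 = 19600 ≡ 98 (mod 199)
17^15 = 17^8 · 17^4 · 17^2 · 17^1 ≡ 98 · 140 · 90 · 17 ≡ 85 (mod 199).
So M = 85. Farid computes K = M^8 mod 199.
85^1 ≡ 85 (mod 199)
85^2 = (85^1)^2 ≡ 85^2 = 7225 ≡ 61 (mod 199)
85^4 = (85^2)^2 ≡ 61^2 = 3721 ≡ 139 (mod 199)
85^8 = (85^4)^2 ≡ 139^2 = 19321 ≡ 18 (mod 199)

18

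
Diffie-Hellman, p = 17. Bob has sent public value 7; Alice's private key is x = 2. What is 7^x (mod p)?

Shared key K = 7^2 mod 17.
7^1 ≡ 7 (mod 17)
7^2 = (7^1)^2 ≡ 7^2 = 49 ≡ 15 (mod 17)

15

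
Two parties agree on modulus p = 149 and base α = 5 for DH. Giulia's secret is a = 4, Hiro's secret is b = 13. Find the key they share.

85

Hiro sends B = α^b mod p = 5^13 mod 149.
5^1 ≡ 5 (mod 149)
5^2 = (5^1)^2 ≡ 5^2 = 25 ≡ 25 (mod 149)
5^4 = (5^2)^2 ≡ 25^2 = 625 ≡ 29 (mod 149)
5^8 = (5^4)^2 ≡ 29^2 = 841 ≡ 96 (mod 149)
5^13 = 5^8 · 5^4 · 5^1 ≡ 96 · 29 · 5 ≡ 63 (mod 149).
So B = 63. Giulia then computes K = B^a mod p = 63^4 mod 149.
63^1 ≡ 63 (mod 149)
63^2 = (63^1)^2 ≡ 63^2 = 3969 ≡ 95 (mod 149)
63^4 = (63^2)^2 ≡ 95^2 = 9025 ≡ 85 (mod 149)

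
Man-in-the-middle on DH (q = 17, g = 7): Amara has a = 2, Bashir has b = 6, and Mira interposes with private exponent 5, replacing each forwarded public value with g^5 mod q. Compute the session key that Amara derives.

2

Amara receives Mira's public value M = 7^5 mod 17 instead of the honest one.
7^1 ≡ 7 (mod 17)
7^2 = (7^1)^2 ≡ 7^2 = 49 ≡ 15 (mod 17)
7^4 = (7^2)^2 ≡ 15^2 = 225 ≡ 4 (mod 17)
7^5 = 7^4 · 7^1 ≡ 4 · 7 ≡ 11 (mod 17).
So M = 11. Amara computes K = M^2 mod 17.
11^1 ≡ 11 (mod 17)
11^2 = (11^1)^2 ≡ 11^2 = 121 ≡ 2 (mod 17)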